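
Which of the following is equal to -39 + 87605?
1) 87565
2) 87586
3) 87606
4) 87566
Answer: 4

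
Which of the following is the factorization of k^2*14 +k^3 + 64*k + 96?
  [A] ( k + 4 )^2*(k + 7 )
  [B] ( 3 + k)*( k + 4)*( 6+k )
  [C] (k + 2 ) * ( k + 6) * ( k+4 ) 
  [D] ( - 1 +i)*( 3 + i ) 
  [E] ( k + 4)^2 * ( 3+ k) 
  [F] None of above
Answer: F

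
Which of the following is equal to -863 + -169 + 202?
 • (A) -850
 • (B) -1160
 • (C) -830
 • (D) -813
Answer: C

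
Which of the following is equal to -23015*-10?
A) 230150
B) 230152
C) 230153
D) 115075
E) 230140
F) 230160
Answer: A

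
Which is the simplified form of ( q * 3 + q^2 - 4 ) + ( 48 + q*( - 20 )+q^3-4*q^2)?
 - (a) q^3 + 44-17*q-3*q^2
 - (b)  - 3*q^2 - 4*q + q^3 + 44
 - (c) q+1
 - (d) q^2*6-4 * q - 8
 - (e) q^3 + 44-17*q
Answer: a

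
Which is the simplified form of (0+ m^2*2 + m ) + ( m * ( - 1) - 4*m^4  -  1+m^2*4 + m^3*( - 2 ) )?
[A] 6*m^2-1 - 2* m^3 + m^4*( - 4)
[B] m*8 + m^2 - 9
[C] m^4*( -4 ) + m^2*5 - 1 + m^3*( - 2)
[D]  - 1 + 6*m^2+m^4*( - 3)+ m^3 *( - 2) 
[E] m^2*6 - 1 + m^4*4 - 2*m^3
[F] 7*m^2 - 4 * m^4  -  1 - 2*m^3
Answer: A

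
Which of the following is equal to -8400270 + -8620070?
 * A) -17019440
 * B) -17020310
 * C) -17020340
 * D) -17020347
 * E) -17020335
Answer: C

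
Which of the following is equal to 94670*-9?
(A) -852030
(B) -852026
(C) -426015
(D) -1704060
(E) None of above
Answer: A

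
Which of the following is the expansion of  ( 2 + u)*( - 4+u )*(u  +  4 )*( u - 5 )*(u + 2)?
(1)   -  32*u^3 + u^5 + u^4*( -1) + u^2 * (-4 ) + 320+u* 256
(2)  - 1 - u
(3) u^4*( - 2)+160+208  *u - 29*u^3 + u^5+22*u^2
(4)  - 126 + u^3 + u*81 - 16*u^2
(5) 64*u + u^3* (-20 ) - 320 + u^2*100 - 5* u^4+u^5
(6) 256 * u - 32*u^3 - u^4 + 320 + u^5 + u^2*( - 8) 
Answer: 1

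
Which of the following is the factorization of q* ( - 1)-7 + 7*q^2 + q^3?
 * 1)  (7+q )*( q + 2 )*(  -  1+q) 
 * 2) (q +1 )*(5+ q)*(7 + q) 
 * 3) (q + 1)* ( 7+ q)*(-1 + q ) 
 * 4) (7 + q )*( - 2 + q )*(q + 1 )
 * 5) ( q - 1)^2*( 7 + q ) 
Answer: 3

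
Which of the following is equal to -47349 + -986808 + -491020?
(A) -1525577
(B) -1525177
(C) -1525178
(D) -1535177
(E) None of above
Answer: B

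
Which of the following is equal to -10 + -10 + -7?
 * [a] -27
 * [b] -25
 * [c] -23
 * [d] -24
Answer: a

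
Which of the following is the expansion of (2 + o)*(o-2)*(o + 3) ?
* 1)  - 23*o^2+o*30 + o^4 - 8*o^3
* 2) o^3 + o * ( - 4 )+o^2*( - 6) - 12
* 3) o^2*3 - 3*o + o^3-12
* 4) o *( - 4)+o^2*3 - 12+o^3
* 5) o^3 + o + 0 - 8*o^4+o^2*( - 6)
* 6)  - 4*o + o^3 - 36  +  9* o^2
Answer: 4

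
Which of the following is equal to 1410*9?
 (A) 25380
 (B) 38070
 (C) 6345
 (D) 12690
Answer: D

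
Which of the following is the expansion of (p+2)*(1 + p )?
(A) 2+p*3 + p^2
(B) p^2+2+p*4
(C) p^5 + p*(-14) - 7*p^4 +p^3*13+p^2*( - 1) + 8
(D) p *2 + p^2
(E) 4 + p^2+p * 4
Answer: A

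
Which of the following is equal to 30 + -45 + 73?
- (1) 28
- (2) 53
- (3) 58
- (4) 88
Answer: 3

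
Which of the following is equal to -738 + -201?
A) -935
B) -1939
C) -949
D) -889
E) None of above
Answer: E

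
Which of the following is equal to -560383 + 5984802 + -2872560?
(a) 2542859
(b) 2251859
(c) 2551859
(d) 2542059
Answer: c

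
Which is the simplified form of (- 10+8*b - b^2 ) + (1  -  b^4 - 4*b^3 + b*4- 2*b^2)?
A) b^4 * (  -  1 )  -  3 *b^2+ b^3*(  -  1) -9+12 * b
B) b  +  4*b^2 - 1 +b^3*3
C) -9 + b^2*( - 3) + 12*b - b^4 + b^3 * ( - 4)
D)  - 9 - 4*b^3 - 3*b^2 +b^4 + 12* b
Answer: C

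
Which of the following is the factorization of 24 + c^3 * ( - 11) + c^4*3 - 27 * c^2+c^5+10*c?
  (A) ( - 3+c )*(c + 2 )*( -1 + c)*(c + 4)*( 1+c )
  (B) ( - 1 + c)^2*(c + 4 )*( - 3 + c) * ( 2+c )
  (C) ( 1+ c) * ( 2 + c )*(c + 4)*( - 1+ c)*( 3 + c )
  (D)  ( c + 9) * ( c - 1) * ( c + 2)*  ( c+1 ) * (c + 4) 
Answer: A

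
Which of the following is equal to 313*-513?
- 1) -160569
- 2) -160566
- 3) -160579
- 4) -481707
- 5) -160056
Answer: 1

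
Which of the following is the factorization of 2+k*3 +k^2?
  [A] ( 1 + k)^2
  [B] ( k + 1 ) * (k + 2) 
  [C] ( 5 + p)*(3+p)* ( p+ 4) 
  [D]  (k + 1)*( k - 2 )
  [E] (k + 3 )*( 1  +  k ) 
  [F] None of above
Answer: B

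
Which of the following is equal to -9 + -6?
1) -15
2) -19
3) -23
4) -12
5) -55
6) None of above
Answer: 1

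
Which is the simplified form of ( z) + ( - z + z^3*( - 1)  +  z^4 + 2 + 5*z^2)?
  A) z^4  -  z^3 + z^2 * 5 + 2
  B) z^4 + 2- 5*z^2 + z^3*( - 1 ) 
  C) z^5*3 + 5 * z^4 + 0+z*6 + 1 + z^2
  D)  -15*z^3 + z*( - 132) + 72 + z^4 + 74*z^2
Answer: A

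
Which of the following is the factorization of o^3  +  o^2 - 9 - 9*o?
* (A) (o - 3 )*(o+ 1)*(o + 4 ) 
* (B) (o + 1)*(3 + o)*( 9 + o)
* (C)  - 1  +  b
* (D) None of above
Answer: D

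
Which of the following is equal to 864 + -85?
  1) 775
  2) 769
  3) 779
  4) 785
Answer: 3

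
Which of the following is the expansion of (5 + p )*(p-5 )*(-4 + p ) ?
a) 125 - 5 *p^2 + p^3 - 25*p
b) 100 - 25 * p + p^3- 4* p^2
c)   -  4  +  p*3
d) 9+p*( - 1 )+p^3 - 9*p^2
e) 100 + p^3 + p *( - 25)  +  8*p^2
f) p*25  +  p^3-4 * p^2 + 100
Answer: b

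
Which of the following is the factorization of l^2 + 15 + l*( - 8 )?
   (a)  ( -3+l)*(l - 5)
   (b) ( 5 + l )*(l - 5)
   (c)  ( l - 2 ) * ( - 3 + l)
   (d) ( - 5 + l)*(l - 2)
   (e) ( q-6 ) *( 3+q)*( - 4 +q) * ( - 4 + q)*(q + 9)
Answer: a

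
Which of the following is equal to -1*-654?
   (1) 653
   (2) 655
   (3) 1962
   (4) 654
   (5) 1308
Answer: 4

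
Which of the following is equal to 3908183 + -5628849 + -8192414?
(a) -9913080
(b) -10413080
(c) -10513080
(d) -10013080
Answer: a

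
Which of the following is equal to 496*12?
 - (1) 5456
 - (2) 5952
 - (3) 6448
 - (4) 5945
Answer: 2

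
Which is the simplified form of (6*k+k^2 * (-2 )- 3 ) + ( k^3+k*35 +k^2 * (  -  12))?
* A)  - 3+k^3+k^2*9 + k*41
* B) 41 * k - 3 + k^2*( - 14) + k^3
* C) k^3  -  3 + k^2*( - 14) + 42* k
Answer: B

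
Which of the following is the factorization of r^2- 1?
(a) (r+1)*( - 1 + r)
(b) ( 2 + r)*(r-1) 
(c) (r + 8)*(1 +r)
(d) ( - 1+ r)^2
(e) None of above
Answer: a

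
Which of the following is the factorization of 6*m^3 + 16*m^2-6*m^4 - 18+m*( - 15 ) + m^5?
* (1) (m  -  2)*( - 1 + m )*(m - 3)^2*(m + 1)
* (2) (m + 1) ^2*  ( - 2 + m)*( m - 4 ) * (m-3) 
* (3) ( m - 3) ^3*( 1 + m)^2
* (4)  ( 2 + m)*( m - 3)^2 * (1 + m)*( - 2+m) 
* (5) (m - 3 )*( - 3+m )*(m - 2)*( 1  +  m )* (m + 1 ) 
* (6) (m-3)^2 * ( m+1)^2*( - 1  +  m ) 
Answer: 5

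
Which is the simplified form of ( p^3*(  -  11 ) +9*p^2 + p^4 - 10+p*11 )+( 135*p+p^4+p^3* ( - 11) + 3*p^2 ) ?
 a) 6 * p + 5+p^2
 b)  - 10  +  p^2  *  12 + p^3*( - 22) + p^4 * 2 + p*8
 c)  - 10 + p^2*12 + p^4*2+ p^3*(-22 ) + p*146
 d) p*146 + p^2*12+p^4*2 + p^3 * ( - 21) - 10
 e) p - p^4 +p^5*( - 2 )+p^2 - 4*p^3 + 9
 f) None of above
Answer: c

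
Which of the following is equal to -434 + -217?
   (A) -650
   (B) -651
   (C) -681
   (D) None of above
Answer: B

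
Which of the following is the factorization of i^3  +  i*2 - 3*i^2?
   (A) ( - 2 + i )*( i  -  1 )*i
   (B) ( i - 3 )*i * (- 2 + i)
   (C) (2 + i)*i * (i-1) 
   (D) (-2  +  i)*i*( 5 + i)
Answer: A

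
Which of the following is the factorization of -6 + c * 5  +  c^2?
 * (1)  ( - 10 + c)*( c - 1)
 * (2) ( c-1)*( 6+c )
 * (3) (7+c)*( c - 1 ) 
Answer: 2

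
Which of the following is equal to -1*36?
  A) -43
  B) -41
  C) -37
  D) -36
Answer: D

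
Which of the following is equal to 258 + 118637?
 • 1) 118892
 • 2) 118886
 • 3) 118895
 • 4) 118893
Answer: 3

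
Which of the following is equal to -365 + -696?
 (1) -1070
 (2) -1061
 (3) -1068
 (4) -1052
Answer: 2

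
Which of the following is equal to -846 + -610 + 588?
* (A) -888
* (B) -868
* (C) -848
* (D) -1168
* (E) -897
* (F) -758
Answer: B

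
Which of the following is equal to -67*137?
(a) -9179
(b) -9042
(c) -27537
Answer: a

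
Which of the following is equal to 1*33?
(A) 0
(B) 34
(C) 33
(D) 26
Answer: C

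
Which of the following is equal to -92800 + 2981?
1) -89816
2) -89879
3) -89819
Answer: 3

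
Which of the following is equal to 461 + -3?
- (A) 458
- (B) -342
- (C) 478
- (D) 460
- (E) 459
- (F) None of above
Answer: A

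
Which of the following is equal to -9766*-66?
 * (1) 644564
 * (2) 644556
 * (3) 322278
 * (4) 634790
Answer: 2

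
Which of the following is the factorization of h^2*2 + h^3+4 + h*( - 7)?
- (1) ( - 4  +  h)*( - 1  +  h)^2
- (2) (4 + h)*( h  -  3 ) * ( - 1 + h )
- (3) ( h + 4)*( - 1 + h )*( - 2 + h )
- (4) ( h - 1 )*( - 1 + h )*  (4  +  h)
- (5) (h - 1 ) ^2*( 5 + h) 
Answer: 4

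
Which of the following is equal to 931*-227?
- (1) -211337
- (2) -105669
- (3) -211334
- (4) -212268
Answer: 1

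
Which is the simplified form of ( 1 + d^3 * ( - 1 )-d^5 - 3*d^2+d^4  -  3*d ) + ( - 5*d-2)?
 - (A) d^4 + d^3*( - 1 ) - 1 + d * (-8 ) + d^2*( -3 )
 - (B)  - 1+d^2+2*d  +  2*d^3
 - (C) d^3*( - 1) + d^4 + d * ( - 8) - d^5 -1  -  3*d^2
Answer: C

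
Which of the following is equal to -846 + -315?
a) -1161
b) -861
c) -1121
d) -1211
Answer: a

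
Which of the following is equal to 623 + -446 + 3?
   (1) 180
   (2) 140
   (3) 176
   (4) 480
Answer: 1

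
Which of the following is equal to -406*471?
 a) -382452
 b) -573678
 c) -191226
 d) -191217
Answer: c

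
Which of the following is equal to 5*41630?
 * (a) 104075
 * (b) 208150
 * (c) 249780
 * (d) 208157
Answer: b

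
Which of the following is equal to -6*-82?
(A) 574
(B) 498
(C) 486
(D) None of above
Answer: D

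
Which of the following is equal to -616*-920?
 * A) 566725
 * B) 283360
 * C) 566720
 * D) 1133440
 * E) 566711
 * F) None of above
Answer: C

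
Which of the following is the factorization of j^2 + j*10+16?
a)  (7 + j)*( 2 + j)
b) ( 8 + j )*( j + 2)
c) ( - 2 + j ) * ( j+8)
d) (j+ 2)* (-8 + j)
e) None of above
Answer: b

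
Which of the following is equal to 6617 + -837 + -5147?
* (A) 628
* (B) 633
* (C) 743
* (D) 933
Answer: B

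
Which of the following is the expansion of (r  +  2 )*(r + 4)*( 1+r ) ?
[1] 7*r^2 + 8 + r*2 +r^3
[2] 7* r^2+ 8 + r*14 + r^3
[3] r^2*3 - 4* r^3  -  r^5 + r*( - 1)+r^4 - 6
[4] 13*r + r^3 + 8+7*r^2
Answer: 2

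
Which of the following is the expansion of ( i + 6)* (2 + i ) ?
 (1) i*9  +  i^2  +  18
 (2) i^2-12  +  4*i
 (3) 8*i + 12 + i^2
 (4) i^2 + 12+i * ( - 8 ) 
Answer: 3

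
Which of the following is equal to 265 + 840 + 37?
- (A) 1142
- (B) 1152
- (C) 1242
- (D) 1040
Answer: A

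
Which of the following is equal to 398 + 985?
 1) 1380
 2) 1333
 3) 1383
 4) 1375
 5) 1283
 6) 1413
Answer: 3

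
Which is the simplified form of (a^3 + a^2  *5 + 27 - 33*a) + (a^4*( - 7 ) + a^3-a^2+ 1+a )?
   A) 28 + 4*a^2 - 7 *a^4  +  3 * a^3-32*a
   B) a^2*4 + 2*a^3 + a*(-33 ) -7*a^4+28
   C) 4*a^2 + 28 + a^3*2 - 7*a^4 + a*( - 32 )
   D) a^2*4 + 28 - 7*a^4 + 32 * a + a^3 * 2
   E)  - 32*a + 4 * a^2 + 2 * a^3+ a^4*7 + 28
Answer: C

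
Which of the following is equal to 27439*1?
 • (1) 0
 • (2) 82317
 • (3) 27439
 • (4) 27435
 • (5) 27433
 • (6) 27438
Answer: 3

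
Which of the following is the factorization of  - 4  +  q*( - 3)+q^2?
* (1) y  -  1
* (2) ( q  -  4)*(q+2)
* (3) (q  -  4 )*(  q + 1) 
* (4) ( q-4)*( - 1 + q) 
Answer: 3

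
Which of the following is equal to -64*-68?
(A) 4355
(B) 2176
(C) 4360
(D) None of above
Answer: D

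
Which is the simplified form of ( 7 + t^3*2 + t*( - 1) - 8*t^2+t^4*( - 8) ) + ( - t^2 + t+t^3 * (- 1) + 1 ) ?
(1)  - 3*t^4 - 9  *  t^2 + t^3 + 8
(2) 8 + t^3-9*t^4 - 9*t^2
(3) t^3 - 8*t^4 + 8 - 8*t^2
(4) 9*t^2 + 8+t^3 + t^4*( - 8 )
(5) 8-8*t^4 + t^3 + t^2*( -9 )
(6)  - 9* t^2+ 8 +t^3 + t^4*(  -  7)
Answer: 5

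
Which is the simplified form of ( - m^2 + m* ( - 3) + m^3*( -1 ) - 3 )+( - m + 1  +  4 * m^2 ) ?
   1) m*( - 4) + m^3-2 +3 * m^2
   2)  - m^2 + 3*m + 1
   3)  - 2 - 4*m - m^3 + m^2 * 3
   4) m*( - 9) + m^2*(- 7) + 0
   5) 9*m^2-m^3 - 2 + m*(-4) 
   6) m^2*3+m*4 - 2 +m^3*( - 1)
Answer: 3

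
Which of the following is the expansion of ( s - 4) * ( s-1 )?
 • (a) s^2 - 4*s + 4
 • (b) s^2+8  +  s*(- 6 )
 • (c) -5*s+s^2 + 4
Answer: c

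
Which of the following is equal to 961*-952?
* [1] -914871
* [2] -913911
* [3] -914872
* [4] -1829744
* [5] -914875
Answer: 3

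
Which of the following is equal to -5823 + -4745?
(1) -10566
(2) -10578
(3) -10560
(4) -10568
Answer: 4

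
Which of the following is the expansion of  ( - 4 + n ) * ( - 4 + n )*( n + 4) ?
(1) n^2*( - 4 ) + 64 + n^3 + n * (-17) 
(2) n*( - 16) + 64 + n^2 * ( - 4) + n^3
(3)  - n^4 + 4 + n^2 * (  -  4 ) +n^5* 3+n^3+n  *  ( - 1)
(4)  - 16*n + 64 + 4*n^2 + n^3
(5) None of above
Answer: 2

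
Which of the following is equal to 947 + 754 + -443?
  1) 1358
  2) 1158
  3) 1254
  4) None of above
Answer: 4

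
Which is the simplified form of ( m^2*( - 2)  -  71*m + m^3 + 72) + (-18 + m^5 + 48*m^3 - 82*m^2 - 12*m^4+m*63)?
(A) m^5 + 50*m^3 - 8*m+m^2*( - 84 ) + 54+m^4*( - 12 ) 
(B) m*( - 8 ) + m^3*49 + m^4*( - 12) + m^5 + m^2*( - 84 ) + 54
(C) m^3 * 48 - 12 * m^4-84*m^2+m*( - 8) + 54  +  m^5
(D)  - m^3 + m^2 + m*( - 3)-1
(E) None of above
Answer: B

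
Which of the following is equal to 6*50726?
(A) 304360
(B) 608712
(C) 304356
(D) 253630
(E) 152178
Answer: C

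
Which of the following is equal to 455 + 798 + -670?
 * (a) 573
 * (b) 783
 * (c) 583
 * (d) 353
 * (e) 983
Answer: c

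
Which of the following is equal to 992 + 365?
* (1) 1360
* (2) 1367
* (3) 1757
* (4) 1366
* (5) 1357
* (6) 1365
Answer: 5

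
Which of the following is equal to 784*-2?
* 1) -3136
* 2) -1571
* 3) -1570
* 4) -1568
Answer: 4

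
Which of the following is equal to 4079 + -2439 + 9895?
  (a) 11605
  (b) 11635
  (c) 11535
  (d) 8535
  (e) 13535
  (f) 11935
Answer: c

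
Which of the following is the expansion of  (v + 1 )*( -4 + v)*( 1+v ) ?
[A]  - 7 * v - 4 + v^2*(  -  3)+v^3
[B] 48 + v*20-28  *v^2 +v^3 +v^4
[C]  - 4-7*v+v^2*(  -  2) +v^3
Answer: C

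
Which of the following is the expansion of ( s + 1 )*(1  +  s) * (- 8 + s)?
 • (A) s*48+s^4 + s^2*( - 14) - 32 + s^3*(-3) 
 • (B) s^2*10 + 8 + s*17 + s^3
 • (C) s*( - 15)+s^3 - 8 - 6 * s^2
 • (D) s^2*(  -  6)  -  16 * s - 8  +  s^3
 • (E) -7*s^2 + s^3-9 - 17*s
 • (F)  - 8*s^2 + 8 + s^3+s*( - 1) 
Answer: C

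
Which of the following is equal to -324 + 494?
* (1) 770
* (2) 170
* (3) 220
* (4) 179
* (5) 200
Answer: 2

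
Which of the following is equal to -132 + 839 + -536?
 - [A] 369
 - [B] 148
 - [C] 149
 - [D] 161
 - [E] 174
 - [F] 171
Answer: F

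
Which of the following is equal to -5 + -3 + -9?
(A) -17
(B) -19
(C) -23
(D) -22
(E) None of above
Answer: A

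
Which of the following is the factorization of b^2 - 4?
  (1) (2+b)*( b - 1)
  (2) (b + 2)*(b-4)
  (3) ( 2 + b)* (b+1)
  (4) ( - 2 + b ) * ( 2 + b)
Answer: 4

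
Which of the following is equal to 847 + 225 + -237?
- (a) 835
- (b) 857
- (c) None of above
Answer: a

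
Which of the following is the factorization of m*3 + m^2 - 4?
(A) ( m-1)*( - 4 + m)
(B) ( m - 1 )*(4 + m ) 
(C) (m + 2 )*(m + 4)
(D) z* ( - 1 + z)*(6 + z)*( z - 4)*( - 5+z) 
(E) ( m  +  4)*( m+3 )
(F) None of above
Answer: B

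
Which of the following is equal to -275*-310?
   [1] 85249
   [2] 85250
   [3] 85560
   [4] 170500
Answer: 2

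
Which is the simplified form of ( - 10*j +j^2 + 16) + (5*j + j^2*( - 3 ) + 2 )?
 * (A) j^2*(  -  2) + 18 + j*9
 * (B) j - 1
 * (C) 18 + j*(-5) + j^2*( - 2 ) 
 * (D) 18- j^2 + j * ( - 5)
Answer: C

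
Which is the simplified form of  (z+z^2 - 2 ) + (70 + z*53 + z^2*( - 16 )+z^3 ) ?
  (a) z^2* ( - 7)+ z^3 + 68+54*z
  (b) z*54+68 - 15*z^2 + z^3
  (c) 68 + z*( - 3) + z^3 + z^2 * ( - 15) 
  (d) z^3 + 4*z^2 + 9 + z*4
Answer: b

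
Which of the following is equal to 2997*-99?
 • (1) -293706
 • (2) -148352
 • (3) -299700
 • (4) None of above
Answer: 4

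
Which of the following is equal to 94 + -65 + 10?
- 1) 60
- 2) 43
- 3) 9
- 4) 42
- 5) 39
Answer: 5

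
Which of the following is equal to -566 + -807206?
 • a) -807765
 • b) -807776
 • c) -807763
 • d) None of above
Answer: d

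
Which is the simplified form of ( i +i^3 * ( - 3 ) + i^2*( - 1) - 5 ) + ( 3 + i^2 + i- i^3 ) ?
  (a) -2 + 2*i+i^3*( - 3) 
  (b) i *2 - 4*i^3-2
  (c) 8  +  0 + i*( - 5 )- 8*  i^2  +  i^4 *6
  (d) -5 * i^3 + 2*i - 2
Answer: b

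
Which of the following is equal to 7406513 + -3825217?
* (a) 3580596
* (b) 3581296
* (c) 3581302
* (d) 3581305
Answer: b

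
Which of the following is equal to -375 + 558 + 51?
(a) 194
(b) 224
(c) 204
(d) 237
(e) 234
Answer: e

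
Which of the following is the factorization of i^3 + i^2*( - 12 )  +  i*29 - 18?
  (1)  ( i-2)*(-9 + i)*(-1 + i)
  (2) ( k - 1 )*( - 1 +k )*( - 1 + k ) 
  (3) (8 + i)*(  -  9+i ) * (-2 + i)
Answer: 1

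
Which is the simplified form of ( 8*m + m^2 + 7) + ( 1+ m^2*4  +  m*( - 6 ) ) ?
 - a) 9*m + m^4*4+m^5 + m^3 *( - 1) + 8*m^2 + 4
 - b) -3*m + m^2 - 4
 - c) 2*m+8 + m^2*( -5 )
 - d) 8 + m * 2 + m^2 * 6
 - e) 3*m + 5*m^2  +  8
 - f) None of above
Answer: f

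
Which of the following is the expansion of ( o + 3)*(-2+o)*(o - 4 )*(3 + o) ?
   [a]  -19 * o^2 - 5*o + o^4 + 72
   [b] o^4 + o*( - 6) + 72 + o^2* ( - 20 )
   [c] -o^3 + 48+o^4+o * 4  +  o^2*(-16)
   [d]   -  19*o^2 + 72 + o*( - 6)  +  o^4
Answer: d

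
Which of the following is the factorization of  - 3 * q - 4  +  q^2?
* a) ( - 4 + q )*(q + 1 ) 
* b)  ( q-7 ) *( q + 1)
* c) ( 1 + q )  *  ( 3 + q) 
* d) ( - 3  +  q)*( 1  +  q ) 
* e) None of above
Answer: a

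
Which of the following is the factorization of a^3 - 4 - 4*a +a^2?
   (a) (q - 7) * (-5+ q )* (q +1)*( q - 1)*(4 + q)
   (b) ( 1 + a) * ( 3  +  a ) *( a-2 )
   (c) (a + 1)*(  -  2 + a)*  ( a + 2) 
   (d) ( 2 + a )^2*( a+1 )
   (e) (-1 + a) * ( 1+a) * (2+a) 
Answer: c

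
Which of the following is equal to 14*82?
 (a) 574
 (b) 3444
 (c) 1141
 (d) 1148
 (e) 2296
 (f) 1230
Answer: d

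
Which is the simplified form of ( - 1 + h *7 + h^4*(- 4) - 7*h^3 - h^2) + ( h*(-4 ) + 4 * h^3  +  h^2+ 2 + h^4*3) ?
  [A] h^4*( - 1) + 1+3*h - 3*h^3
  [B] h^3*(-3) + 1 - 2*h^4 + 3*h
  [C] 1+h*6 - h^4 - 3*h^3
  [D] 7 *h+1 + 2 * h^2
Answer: A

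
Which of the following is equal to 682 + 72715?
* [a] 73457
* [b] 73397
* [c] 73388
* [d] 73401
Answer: b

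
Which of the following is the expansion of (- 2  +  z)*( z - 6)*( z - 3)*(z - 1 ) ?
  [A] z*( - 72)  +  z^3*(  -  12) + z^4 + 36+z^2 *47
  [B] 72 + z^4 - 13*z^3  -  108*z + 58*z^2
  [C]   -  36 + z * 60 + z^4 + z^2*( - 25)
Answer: A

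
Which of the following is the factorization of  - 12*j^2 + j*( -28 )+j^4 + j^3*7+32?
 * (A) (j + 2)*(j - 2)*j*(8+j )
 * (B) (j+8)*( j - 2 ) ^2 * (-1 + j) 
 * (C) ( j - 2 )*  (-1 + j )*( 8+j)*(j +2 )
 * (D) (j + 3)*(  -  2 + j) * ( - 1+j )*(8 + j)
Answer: C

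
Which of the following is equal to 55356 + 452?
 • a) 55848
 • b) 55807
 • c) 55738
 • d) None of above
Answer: d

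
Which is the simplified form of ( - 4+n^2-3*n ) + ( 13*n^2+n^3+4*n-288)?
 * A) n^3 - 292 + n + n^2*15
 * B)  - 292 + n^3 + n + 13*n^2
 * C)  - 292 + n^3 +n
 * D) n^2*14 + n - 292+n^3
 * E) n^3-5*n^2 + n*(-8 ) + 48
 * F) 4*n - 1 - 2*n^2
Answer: D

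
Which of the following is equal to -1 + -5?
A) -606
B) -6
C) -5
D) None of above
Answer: B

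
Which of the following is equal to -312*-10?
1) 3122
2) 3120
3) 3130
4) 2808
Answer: 2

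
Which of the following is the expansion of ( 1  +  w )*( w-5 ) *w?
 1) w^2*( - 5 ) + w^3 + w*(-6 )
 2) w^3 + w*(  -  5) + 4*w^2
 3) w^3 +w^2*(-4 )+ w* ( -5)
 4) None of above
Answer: 3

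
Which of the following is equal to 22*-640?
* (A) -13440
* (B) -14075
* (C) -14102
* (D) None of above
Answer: D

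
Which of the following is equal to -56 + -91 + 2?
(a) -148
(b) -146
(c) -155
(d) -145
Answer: d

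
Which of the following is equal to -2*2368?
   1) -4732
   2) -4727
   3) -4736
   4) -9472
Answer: 3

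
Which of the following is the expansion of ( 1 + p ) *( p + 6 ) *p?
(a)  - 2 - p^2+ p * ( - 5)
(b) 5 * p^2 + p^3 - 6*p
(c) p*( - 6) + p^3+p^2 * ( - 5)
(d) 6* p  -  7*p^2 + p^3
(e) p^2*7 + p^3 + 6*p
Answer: e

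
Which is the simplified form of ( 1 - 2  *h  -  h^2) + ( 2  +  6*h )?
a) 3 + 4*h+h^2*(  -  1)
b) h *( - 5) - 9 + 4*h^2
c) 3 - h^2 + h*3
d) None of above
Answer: a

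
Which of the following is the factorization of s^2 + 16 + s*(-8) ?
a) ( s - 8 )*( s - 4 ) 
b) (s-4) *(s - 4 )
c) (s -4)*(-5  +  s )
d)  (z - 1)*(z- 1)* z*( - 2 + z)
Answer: b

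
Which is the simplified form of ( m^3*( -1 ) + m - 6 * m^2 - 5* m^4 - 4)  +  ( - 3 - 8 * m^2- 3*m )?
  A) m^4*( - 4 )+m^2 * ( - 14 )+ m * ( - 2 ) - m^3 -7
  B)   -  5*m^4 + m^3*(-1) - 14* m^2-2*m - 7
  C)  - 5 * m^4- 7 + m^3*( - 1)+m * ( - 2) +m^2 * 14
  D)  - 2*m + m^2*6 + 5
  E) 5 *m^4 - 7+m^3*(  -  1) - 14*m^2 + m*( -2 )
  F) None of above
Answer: B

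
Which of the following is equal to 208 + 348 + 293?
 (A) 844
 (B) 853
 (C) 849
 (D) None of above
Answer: C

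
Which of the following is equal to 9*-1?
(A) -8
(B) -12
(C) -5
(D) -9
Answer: D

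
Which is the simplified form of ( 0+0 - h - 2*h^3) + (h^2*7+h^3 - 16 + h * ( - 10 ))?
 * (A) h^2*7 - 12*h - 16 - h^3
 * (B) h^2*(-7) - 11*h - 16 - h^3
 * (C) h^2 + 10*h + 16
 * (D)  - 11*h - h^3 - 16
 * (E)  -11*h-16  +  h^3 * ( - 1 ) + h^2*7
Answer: E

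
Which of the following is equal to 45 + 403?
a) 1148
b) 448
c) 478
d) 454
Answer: b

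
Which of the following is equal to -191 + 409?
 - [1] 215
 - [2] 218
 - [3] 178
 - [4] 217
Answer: 2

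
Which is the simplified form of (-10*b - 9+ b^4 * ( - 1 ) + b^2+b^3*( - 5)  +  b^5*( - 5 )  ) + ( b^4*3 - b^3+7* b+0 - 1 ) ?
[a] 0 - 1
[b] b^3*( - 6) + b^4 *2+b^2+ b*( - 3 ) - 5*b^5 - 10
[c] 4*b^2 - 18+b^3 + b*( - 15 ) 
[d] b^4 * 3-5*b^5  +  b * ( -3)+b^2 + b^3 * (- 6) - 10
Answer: b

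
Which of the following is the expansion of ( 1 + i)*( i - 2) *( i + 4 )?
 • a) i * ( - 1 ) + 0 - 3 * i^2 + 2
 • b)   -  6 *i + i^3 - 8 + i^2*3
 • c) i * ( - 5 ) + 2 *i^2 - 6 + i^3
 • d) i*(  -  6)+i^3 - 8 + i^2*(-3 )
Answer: b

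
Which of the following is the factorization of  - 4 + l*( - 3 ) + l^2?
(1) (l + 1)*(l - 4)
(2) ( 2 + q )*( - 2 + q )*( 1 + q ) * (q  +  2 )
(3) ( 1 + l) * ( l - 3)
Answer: 1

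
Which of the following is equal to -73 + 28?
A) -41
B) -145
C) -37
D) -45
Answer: D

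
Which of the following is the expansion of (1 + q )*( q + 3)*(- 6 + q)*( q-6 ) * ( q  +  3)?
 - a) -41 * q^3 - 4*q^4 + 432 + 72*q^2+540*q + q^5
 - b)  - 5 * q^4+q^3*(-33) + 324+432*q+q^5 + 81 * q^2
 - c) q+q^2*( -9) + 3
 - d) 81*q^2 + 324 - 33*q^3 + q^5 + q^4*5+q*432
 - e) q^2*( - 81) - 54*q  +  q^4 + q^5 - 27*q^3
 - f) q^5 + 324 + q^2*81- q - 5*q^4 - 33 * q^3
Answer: b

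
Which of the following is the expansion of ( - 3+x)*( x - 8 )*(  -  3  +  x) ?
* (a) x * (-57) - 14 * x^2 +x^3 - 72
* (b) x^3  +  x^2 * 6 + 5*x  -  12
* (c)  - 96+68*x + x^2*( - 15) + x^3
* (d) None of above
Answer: d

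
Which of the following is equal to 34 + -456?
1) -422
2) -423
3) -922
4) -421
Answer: 1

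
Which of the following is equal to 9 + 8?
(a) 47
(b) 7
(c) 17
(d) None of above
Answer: c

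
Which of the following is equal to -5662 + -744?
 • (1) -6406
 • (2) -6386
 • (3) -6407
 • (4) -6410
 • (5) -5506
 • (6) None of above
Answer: 1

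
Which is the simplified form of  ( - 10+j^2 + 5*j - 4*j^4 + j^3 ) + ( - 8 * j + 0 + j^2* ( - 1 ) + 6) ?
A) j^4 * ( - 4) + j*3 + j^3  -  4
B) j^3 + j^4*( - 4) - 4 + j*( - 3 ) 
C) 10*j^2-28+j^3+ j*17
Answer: B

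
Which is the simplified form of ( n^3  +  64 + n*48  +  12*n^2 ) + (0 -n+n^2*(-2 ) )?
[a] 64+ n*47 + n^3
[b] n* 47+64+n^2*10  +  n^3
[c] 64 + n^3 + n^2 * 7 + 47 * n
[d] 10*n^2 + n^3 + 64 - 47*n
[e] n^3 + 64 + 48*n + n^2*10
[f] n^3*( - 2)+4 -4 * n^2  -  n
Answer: b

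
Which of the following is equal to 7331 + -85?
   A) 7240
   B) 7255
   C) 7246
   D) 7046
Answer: C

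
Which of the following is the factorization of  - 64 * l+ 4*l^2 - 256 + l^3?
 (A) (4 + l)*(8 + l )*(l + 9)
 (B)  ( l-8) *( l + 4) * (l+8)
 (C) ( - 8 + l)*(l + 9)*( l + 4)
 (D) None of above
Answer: B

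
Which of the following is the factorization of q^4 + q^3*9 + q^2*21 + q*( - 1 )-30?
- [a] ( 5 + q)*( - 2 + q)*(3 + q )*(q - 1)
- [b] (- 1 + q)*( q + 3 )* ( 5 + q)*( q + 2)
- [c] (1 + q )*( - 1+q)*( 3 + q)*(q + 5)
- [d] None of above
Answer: b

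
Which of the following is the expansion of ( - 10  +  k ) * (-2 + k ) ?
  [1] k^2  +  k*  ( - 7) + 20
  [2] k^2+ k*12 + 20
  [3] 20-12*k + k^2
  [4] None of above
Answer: 3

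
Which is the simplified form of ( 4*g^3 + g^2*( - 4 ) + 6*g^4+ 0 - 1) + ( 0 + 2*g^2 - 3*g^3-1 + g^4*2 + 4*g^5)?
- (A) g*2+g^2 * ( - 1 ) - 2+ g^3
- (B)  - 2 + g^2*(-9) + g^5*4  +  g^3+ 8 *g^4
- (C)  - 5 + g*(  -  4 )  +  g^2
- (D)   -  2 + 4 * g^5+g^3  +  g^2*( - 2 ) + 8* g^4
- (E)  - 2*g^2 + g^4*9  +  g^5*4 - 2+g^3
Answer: D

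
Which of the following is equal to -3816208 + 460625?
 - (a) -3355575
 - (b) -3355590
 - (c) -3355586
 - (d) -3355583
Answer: d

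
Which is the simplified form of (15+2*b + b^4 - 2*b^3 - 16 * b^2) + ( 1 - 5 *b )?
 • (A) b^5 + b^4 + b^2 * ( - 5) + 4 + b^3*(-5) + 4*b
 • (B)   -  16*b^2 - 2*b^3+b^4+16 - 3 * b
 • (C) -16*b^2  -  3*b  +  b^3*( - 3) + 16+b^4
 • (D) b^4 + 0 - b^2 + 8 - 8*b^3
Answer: B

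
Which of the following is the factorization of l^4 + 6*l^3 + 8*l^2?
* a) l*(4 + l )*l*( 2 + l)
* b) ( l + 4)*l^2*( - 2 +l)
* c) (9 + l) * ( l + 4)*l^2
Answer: a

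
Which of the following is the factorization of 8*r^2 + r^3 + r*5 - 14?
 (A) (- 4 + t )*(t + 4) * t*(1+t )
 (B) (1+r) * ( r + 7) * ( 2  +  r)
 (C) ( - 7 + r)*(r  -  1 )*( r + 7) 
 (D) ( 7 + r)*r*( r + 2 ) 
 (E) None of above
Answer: E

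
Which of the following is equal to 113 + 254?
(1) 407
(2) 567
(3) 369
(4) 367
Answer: 4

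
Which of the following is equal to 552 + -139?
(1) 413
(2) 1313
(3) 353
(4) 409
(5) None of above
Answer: 1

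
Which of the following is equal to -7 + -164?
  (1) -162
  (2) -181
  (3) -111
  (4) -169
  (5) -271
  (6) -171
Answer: 6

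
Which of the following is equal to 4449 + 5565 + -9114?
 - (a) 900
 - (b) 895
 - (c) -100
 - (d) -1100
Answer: a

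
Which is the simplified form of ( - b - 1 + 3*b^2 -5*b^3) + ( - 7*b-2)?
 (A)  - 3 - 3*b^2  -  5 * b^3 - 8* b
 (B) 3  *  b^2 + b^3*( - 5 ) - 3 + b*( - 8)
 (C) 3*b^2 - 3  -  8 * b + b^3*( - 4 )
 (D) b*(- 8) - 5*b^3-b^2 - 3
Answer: B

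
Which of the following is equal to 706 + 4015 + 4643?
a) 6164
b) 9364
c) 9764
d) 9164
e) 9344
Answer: b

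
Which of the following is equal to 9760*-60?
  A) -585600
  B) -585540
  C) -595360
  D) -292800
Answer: A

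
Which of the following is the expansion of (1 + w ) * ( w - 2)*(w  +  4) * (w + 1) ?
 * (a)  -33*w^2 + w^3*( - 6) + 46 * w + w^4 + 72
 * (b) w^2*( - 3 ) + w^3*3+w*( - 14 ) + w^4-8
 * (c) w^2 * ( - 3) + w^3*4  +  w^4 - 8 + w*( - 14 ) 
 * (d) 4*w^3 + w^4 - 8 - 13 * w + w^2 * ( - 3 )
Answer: c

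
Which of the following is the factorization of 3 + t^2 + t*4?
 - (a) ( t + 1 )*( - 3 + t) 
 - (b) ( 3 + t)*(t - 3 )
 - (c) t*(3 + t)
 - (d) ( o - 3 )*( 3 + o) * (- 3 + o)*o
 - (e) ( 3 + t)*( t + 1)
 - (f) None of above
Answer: e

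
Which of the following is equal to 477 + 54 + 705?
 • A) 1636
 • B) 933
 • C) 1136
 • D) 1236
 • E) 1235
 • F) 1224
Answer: D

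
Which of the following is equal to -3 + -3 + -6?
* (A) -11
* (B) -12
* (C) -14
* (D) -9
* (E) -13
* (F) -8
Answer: B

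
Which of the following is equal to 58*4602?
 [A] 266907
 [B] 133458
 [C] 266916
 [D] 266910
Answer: C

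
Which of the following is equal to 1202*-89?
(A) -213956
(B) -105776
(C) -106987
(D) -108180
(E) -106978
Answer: E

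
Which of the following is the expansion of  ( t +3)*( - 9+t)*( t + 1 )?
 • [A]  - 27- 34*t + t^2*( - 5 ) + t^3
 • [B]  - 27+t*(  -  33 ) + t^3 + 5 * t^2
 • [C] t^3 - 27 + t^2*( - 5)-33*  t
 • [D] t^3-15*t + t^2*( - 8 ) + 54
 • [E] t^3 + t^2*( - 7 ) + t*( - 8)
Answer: C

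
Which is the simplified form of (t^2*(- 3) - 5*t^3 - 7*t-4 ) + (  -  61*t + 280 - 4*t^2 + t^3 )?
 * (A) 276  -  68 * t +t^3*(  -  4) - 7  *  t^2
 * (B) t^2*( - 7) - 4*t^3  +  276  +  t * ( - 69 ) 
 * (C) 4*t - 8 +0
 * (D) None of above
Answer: A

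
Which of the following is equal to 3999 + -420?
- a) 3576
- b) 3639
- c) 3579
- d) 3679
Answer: c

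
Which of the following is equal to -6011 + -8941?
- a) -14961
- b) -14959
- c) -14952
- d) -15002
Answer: c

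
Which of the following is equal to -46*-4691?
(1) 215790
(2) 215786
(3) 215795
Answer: 2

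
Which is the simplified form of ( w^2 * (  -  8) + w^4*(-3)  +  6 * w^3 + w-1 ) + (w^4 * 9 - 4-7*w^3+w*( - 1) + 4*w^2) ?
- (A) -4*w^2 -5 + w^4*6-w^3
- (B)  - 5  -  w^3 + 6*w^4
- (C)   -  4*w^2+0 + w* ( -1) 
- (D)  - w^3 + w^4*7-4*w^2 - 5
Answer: A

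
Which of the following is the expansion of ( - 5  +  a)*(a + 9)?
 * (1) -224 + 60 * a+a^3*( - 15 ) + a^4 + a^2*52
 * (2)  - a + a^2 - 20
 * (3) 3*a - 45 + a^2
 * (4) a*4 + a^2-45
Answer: 4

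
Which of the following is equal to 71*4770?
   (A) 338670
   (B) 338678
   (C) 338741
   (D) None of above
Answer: A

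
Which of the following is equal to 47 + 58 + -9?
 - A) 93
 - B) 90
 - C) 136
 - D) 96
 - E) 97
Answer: D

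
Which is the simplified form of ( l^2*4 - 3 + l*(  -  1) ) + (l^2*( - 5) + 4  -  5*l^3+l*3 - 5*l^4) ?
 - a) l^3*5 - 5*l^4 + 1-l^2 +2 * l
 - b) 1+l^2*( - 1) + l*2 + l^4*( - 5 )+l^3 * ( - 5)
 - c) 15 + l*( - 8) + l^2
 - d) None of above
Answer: b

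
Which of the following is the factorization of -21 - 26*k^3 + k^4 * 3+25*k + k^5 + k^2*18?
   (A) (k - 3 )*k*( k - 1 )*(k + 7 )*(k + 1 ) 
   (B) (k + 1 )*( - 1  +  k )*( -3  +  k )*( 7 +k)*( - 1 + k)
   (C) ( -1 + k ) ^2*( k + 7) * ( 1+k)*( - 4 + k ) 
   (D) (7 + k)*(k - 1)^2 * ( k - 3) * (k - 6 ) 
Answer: B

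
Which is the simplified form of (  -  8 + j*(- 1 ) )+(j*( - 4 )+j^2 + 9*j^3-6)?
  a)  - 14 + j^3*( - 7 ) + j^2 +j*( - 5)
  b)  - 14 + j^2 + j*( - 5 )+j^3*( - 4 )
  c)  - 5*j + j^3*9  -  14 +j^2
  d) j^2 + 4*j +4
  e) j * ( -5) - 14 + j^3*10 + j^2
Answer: c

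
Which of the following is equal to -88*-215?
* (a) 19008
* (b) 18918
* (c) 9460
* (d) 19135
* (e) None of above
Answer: e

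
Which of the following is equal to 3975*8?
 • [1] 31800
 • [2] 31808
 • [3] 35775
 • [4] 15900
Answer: 1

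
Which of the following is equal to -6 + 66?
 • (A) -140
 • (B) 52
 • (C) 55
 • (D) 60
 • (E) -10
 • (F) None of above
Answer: D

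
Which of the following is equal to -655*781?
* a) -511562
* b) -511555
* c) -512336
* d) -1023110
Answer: b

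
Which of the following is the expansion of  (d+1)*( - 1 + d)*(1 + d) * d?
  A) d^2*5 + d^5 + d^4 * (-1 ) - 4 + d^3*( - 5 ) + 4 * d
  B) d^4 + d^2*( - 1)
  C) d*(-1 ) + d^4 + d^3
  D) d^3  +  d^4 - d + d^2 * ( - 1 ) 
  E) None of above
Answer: D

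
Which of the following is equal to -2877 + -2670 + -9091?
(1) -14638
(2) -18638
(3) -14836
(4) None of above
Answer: 1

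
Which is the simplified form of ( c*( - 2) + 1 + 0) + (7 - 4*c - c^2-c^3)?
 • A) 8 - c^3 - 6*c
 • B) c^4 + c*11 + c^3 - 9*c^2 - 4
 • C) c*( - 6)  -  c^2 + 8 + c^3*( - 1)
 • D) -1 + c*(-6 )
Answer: C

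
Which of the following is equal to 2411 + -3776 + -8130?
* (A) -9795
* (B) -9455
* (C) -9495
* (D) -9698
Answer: C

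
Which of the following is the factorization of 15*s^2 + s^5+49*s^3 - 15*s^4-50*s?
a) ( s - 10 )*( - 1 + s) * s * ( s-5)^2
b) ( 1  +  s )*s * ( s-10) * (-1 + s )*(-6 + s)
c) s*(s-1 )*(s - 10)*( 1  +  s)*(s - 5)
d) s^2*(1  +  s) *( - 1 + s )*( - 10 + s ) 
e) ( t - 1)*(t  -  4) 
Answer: c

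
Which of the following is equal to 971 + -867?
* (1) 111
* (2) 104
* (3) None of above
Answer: 2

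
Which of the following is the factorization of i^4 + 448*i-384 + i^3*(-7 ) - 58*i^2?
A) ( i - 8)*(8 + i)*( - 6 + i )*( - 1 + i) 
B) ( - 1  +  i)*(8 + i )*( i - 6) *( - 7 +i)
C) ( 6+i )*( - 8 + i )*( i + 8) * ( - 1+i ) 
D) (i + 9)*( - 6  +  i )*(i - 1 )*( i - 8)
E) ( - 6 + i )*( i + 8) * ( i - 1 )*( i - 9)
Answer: A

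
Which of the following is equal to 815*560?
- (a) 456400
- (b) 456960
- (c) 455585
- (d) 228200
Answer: a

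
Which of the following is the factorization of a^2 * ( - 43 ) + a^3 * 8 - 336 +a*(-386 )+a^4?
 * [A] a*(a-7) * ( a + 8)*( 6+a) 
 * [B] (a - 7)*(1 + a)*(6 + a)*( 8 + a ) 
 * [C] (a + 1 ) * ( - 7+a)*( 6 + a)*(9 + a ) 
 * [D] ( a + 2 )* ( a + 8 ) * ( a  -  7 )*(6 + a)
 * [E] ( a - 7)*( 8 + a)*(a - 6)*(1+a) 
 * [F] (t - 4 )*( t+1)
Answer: B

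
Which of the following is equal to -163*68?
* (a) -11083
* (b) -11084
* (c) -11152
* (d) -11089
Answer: b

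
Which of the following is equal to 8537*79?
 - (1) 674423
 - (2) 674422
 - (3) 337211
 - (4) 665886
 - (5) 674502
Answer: 1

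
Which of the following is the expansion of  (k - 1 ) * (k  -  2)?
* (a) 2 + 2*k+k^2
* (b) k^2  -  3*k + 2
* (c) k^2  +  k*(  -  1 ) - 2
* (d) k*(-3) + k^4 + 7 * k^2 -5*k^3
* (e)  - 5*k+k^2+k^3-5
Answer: b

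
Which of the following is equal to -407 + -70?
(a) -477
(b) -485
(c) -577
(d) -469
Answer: a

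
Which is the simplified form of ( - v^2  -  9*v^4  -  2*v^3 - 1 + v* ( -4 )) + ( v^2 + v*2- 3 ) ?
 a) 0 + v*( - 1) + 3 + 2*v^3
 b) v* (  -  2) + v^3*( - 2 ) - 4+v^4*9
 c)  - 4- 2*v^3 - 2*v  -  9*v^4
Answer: c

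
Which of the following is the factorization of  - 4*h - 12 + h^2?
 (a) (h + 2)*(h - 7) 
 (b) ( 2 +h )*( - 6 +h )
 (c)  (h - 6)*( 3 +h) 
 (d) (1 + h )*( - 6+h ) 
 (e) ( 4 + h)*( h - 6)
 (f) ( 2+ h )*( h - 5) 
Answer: b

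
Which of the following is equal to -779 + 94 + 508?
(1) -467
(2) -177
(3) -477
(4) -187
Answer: 2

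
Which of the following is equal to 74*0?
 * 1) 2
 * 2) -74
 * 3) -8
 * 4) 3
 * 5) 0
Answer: 5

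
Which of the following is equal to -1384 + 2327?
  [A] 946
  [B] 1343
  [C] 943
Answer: C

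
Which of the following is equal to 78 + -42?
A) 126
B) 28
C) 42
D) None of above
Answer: D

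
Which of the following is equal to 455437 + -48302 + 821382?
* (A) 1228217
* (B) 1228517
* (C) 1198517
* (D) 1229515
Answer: B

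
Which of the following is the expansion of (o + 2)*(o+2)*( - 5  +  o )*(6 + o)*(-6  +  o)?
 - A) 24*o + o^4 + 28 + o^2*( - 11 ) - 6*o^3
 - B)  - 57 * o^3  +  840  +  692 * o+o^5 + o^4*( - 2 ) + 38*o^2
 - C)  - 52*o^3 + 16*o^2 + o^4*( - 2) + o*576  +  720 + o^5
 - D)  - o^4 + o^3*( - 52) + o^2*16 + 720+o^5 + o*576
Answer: D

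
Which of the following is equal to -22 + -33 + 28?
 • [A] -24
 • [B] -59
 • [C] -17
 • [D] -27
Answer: D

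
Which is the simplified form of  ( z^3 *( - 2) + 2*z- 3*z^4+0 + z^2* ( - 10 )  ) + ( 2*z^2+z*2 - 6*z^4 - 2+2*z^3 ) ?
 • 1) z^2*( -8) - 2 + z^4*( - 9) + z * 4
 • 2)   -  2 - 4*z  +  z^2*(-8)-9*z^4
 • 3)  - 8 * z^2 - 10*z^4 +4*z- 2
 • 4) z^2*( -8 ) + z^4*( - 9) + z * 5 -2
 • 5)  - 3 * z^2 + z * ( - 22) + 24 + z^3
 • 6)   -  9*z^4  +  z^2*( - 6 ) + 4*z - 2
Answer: 1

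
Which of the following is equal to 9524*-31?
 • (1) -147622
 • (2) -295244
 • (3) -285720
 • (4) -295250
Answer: 2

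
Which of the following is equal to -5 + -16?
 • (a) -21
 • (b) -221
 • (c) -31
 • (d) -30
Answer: a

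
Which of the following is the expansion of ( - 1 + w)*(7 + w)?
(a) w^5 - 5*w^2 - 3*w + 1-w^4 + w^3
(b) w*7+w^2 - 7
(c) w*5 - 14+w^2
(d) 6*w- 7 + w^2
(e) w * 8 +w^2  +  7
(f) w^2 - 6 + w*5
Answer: d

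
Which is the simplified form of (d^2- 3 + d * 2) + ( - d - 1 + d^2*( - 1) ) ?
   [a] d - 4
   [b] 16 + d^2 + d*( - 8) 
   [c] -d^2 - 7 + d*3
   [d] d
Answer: a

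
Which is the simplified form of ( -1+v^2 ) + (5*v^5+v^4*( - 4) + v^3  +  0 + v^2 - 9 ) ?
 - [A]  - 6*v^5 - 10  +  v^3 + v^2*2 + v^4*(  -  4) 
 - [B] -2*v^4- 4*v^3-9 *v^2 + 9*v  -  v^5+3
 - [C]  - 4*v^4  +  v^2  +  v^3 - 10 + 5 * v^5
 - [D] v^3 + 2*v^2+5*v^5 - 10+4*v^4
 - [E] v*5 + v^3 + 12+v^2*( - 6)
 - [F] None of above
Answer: F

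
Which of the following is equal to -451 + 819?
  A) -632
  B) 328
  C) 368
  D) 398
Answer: C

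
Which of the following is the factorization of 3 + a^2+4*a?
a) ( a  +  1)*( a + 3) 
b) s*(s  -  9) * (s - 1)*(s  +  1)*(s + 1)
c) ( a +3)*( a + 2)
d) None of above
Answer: a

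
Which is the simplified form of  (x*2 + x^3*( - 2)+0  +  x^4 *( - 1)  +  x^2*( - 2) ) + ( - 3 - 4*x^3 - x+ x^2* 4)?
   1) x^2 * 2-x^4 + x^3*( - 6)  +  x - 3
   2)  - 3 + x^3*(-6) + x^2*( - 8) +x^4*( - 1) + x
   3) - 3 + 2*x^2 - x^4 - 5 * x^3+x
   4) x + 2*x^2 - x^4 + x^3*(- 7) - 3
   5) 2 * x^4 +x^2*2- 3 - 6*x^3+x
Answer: 1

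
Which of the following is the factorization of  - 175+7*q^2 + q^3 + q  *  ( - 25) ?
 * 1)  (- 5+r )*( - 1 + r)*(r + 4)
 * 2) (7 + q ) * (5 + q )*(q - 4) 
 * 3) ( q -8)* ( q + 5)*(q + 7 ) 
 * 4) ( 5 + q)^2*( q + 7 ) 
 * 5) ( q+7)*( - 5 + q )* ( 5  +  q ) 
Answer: 5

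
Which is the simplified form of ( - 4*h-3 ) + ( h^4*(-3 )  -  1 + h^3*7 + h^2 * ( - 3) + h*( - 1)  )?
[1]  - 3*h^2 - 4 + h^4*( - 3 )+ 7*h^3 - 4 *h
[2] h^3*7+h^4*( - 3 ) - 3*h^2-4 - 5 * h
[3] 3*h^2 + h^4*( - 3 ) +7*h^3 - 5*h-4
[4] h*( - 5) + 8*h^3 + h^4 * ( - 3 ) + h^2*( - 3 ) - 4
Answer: 2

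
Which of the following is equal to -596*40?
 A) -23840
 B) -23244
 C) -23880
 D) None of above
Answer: A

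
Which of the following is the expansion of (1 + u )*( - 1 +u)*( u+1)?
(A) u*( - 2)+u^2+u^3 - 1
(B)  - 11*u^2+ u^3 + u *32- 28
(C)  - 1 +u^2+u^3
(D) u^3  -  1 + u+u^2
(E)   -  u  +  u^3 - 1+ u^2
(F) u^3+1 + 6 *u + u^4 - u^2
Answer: E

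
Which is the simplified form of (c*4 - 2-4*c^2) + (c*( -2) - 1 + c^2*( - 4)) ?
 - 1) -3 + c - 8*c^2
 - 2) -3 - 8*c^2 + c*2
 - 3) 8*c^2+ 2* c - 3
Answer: 2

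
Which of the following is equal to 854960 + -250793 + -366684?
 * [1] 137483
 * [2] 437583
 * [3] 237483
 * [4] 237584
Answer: 3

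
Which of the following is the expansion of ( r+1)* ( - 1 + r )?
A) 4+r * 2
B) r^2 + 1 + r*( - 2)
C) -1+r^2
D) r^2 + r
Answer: C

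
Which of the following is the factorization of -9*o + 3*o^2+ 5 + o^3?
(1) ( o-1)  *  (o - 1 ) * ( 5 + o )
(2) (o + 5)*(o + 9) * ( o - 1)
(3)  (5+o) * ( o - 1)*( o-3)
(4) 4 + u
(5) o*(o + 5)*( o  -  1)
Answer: 1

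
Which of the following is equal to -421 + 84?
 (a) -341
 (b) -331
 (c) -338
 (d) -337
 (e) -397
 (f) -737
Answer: d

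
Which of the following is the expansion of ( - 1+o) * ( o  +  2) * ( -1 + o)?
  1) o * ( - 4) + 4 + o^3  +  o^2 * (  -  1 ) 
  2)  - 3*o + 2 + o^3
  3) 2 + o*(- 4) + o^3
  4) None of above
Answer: 2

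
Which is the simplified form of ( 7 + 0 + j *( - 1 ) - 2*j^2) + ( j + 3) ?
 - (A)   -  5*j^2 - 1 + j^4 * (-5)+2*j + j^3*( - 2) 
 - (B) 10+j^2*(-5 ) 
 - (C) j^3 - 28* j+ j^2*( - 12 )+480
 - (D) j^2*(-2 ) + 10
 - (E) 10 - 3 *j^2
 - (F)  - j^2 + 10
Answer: D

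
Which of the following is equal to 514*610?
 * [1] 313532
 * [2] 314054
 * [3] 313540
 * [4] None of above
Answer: 3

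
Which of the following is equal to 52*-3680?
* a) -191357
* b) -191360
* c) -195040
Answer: b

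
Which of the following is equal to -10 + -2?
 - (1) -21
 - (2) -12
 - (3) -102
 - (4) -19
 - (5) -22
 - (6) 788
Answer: 2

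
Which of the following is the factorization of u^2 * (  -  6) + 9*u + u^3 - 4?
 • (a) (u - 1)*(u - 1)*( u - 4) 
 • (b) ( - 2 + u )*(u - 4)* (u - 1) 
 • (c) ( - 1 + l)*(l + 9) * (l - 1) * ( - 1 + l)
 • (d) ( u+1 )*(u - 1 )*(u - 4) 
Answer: a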